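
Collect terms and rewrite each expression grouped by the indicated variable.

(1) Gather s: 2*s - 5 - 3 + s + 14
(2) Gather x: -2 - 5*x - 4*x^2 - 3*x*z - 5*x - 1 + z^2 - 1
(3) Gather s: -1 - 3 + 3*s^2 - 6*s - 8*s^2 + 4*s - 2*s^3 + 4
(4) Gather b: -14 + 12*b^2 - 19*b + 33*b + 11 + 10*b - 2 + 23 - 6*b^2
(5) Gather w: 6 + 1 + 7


(1) = 3*s + 6
(2) = -4*x^2 + x*(-3*z - 10) + z^2 - 4
(3) = -2*s^3 - 5*s^2 - 2*s
(4) = 6*b^2 + 24*b + 18
(5) = 14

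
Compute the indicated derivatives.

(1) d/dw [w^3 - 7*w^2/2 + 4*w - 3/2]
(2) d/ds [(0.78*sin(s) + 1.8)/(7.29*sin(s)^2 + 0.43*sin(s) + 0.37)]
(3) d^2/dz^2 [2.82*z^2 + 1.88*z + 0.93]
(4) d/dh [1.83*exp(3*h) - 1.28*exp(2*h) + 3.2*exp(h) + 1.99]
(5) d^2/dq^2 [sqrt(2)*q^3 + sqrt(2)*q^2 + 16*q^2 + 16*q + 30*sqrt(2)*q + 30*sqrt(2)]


(1) = 3*w^2 - 7*w + 4
(2) = (-26.244*sin(s) + 2.8431*cos(2*s) - 3.3285)*cos(s)/(7.29*sin(s)^2 + 0.43*sin(s) + 0.37)^2
(3) = 5.64000000000000
(4) = (5.49*exp(2*h) - 2.56*exp(h) + 3.2)*exp(h)
(5) = 6*sqrt(2)*q + 2*sqrt(2) + 32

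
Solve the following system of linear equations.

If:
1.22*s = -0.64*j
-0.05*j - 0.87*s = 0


Then:
j = 0.00
s = 0.00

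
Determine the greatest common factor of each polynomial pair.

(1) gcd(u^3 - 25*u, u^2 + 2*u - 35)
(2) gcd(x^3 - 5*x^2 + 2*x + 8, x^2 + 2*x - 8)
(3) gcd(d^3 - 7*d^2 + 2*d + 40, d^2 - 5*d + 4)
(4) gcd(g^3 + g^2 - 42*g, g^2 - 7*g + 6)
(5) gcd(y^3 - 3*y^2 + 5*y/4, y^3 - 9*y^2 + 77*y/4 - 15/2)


(1) = gcd(u*(u - 5)*(u + 5), (u - 5)*(u + 7)) = u - 5
(2) = x - 2
(3) = gcd((d - 5)*(d - 4)*(d + 2), (d - 4)*(d - 1)) = d - 4
(4) = g - 6
(5) = gcd(y*(y - 5/2)*(y - 1/2), (y - 6)*(y - 5/2)*(y - 1/2)) = y^2 - 3*y + 5/4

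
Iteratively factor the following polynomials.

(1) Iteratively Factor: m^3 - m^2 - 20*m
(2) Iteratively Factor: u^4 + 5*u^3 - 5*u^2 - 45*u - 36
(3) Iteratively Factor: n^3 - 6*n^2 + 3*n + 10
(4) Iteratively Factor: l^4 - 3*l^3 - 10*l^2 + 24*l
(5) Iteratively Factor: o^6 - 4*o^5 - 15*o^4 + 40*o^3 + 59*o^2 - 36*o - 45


(1) = (m - 5)*(m^2 + 4*m) = m*(m - 5)*(m + 4)
(2) = (u - 3)*(u^3 + 8*u^2 + 19*u + 12) = (u - 3)*(u + 4)*(u^2 + 4*u + 3) = (u - 3)*(u + 3)*(u + 4)*(u + 1)
(3) = (n - 2)*(n^2 - 4*n - 5) = (n - 2)*(n + 1)*(n - 5)
(4) = (l - 2)*(l^3 - l^2 - 12*l) = (l - 4)*(l - 2)*(l^2 + 3*l) = l*(l - 4)*(l - 2)*(l + 3)
(5) = (o - 5)*(o^5 + o^4 - 10*o^3 - 10*o^2 + 9*o + 9) = (o - 5)*(o + 3)*(o^4 - 2*o^3 - 4*o^2 + 2*o + 3) = (o - 5)*(o - 1)*(o + 3)*(o^3 - o^2 - 5*o - 3) = (o - 5)*(o - 1)*(o + 1)*(o + 3)*(o^2 - 2*o - 3) = (o - 5)*(o - 3)*(o - 1)*(o + 1)*(o + 3)*(o + 1)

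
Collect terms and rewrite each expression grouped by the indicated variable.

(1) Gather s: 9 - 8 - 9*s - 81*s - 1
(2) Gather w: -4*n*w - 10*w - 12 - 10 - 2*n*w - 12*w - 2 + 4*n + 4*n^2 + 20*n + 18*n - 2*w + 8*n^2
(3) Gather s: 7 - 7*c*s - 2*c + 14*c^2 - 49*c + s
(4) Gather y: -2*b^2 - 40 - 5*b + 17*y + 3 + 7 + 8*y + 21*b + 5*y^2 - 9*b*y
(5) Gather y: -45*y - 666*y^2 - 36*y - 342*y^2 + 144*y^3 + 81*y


(1) = -90*s
(2) = 12*n^2 + 42*n + w*(-6*n - 24) - 24
(3) = 14*c^2 - 51*c + s*(1 - 7*c) + 7
(4) = -2*b^2 + 16*b + 5*y^2 + y*(25 - 9*b) - 30
(5) = 144*y^3 - 1008*y^2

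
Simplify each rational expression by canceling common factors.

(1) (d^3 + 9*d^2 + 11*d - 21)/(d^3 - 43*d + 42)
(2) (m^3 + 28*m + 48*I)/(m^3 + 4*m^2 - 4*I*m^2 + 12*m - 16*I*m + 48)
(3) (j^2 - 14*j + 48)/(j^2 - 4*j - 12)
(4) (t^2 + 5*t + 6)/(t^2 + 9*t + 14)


(1) = (d + 3)/(d - 6)
(2) = (m + 4*I)/(m + 4)
(3) = (j - 8)/(j + 2)
(4) = (t + 3)/(t + 7)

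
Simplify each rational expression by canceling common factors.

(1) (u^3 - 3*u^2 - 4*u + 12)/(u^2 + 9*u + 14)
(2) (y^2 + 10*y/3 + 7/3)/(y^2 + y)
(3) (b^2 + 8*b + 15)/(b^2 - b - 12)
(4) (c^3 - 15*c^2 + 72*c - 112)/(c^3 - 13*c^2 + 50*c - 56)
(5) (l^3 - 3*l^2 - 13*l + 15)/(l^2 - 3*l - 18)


(1) = (u^2 - 5*u + 6)/(u + 7)
(2) = (3*y + 7)/(3*y)
(3) = (b + 5)/(b - 4)
(4) = (c - 4)/(c - 2)
(5) = (l^2 - 6*l + 5)/(l - 6)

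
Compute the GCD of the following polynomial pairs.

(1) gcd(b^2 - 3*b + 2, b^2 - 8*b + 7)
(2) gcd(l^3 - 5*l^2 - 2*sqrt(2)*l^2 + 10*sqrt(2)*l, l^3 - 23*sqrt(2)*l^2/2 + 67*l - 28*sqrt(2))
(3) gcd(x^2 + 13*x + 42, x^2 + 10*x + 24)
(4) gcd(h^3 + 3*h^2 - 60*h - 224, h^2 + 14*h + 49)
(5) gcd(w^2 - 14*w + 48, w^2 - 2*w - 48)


(1) = gcd((b - 2)*(b - 1), (b - 7)*(b - 1)) = b - 1
(2) = gcd(l*(l - 5)*(l - 2*sqrt(2)), (l - 7*sqrt(2))*(l - 4*sqrt(2))*(l - sqrt(2)/2)) = 1
(3) = x + 6
(4) = gcd((h - 8)*(h + 4)*(h + 7), (h + 7)^2) = h + 7
(5) = w - 8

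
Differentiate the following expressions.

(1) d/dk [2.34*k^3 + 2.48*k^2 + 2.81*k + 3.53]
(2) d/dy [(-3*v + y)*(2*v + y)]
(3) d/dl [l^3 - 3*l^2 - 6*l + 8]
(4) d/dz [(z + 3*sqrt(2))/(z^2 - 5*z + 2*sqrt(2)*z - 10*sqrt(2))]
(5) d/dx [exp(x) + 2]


(1) = 7.02*k^2 + 4.96*k + 2.81
(2) = -v + 2*y
(3) = 3*l^2 - 6*l - 6
(4) = (z^2 - 5*z + 2*sqrt(2)*z - (z + 3*sqrt(2))*(2*z - 5 + 2*sqrt(2)) - 10*sqrt(2))/(z^2 - 5*z + 2*sqrt(2)*z - 10*sqrt(2))^2
(5) = exp(x)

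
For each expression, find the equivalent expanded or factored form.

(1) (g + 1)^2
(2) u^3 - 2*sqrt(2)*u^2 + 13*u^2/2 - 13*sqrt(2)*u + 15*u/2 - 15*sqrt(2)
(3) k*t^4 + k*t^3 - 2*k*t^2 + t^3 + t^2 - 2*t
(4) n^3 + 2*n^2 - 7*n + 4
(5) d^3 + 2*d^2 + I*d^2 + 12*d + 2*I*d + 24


(1) = g^2 + 2*g + 1
(2) = (u + 3/2)*(u + 5)*(u - 2*sqrt(2))
(3) = t*(t - 1)*(t + 2)*(k*t + 1)
(4) = (n - 1)^2*(n + 4)
(5) = (d + 2)*(d - 3*I)*(d + 4*I)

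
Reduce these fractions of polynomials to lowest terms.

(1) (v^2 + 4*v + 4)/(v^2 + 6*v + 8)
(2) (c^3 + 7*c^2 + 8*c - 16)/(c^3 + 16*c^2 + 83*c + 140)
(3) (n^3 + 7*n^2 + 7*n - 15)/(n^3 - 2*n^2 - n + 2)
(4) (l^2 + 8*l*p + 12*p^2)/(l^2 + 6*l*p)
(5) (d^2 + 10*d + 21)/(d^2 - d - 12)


(1) = (v + 2)/(v + 4)
(2) = (c^2 + 3*c - 4)/(c^2 + 12*c + 35)
(3) = (n^2 + 8*n + 15)/(n^2 - n - 2)
(4) = (l + 2*p)/l
(5) = (d + 7)/(d - 4)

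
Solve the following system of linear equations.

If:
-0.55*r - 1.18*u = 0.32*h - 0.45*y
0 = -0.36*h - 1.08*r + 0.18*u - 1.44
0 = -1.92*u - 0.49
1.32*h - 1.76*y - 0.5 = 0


Then:
h = -4.63
r = 0.17
u = -0.26
y = -3.76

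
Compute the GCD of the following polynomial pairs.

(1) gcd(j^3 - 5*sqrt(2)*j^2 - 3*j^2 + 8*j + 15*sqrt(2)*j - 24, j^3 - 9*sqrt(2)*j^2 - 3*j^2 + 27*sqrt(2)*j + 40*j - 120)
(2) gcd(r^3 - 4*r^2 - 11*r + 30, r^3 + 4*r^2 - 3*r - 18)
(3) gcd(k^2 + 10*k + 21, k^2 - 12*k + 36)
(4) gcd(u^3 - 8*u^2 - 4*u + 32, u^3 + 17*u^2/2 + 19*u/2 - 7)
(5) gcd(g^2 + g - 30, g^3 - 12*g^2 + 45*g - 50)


(1) = gcd((j - 3)*(j - 4*sqrt(2))*(j - sqrt(2)), (j - 3)*(j - 5*sqrt(2))*(j - 4*sqrt(2))) = j^2 + j*(-4*sqrt(2) - 3) + 12*sqrt(2)
(2) = gcd((r - 5)*(r - 2)*(r + 3), (r - 2)*(r + 3)^2) = r^2 + r - 6
(3) = 1
(4) = gcd((u - 8)*(u - 2)*(u + 2), (u - 1/2)*(u + 2)*(u + 7)) = u + 2
(5) = gcd((g - 5)*(g + 6), (g - 5)^2*(g - 2)) = g - 5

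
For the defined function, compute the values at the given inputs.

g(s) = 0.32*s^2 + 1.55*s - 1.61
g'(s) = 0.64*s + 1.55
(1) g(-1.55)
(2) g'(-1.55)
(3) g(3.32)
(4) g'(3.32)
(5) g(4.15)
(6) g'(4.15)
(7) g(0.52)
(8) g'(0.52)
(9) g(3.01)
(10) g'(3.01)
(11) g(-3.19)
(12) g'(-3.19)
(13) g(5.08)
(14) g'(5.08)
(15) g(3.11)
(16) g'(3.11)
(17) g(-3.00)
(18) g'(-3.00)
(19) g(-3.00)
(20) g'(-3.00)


(1) = -3.24
(2) = 0.56
(3) = 7.06
(4) = 3.67
(5) = 10.33
(6) = 4.21
(7) = -0.72
(8) = 1.88
(9) = 5.95
(10) = 3.48
(11) = -3.30
(12) = -0.49
(13) = 14.52
(14) = 4.80
(15) = 6.31
(16) = 3.54
(17) = -3.38
(18) = -0.37
(19) = -3.38
(20) = -0.37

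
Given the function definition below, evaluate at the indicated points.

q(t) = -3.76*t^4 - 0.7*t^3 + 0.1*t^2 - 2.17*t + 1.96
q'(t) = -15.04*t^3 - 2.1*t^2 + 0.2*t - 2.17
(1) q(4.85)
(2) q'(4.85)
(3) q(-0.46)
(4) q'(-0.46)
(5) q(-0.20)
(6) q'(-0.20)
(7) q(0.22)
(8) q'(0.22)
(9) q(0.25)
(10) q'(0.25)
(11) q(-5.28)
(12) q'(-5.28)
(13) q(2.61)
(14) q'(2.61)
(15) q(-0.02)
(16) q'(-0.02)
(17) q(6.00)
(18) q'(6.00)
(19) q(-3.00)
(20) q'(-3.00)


(1) = -2166.51
(2) = -1766.42
(3) = 2.88
(4) = -1.24
(5) = 2.40
(6) = -2.17
(7) = 1.47
(8) = -2.39
(9) = 1.40
(10) = -2.49
(11) = -2803.05
(12) = 2152.09
(13) = -189.95
(14) = -283.36
(15) = 2.00
(16) = -2.17
(17) = -5031.62
(18) = -3325.21
(19) = -276.29
(20) = 384.41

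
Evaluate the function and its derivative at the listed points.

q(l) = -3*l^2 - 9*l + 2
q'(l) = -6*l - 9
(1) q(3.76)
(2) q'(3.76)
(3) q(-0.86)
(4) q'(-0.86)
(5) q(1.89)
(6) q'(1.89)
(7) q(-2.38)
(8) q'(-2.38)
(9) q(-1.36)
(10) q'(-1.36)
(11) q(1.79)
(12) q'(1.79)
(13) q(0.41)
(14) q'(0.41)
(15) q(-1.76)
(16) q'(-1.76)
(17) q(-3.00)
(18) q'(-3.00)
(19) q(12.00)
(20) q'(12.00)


(1) = -74.25
(2) = -31.56
(3) = 7.52
(4) = -3.84
(5) = -25.73
(6) = -20.34
(7) = 6.43
(8) = 5.28
(9) = 8.69
(10) = -0.84
(11) = -23.72
(12) = -19.74
(13) = -2.19
(14) = -11.46
(15) = 8.55
(16) = 1.56
(17) = 2.00
(18) = 9.00
(19) = -538.00
(20) = -81.00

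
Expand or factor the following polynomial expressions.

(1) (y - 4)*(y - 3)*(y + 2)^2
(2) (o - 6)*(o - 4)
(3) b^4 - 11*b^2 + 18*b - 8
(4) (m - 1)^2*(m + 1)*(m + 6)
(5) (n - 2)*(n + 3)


(1) = y^4 - 3*y^3 - 12*y^2 + 20*y + 48
(2) = o^2 - 10*o + 24
(3) = (b - 2)*(b - 1)^2*(b + 4)
(4) = m^4 + 5*m^3 - 7*m^2 - 5*m + 6
(5) = n^2 + n - 6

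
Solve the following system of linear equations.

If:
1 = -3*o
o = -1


Then:
No Solution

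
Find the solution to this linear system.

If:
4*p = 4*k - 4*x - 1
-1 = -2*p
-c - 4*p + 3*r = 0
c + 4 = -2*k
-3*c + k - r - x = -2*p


Then:
c = 13/40
k = -173/80
p = 1/2
r = 31/40
x = -233/80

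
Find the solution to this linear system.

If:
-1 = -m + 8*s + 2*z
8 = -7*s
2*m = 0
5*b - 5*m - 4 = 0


Then:
b = 4/5
m = 0
s = -8/7
z = 57/14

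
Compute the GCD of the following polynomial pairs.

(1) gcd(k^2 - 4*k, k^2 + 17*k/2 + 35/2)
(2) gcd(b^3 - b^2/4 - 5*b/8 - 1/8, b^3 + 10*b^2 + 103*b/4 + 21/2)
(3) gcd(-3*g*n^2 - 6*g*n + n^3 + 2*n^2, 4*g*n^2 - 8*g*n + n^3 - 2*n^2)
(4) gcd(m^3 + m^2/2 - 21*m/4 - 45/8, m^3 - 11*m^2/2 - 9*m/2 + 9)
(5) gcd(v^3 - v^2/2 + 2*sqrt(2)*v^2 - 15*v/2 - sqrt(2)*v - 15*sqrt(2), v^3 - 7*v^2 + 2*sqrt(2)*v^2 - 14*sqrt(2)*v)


(1) = 1
(2) = gcd((b - 1)*(b + 1/4)*(b + 1/2), (b + 1/2)*(b + 7/2)*(b + 6)) = b + 1/2
(3) = n
(4) = gcd((m - 5/2)*(m + 3/2)^2, (m - 6)*(m - 1)*(m + 3/2)) = m + 3/2
(5) = gcd((v - 3)*(v + 5/2)*(v + 2*sqrt(2)), v*(v - 7)*(v + 2*sqrt(2))) = v + 2*sqrt(2)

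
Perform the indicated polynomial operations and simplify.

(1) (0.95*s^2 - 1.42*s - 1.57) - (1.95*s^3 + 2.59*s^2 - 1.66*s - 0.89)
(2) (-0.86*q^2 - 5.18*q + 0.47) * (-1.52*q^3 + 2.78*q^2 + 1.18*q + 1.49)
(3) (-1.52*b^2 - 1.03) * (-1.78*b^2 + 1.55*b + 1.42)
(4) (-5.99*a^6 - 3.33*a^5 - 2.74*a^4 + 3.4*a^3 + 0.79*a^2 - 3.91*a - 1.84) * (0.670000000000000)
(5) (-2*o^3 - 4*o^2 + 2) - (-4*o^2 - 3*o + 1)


(1) = -1.95*s^3 - 1.64*s^2 + 0.24*s - 0.68
(2) = 1.3072*q^5 + 5.4828*q^4 - 16.1296*q^3 - 6.0872*q^2 - 7.1636*q + 0.7003
(3) = 2.7056*b^4 - 2.356*b^3 - 0.325*b^2 - 1.5965*b - 1.4626
(4) = -4.0133*a^6 - 2.2311*a^5 - 1.8358*a^4 + 2.278*a^3 + 0.5293*a^2 - 2.6197*a - 1.2328
(5) = -2*o^3 + 3*o + 1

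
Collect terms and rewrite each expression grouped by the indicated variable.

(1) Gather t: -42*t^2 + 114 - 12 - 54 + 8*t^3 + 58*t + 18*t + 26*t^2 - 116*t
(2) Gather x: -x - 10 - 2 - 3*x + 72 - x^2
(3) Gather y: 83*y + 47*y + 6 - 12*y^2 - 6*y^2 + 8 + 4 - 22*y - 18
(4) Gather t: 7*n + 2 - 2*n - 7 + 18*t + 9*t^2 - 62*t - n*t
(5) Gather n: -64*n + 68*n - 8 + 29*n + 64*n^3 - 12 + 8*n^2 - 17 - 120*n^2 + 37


(1) = 8*t^3 - 16*t^2 - 40*t + 48
(2) = -x^2 - 4*x + 60
(3) = -18*y^2 + 108*y
(4) = 5*n + 9*t^2 + t*(-n - 44) - 5
(5) = 64*n^3 - 112*n^2 + 33*n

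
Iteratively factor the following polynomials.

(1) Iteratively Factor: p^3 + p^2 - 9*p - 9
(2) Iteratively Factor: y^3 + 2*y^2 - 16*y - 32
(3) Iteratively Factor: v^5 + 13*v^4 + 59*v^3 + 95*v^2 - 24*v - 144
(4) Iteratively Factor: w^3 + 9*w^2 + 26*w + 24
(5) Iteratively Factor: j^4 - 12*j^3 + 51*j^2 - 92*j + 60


(1) = (p - 3)*(p^2 + 4*p + 3) = (p - 3)*(p + 3)*(p + 1)
(2) = (y + 2)*(y^2 - 16) = (y - 4)*(y + 2)*(y + 4)
(3) = (v + 3)*(v^4 + 10*v^3 + 29*v^2 + 8*v - 48) = (v + 3)*(v + 4)*(v^3 + 6*v^2 + 5*v - 12) = (v + 3)^2*(v + 4)*(v^2 + 3*v - 4) = (v + 3)^2*(v + 4)^2*(v - 1)
(4) = (w + 2)*(w^2 + 7*w + 12) = (w + 2)*(w + 3)*(w + 4)
(5) = (j - 5)*(j^3 - 7*j^2 + 16*j - 12) = (j - 5)*(j - 2)*(j^2 - 5*j + 6) = (j - 5)*(j - 3)*(j - 2)*(j - 2)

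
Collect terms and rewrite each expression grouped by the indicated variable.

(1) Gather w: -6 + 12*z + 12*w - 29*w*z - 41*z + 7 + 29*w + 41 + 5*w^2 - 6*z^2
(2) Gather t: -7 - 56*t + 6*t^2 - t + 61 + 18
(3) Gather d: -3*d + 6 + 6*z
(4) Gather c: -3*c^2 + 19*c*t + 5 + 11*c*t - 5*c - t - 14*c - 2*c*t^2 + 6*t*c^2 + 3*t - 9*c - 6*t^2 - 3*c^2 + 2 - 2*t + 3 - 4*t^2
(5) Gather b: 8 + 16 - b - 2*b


(1) = 5*w^2 + w*(41 - 29*z) - 6*z^2 - 29*z + 42
(2) = 6*t^2 - 57*t + 72
(3) = -3*d + 6*z + 6
(4) = c^2*(6*t - 6) + c*(-2*t^2 + 30*t - 28) - 10*t^2 + 10
(5) = 24 - 3*b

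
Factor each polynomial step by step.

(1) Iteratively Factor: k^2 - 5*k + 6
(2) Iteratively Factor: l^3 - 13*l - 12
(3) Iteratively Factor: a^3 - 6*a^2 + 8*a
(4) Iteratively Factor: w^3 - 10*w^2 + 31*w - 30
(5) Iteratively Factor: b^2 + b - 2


(1) = (k - 2)*(k - 3)
(2) = (l - 4)*(l^2 + 4*l + 3) = (l - 4)*(l + 1)*(l + 3)
(3) = (a - 2)*(a^2 - 4*a) = a*(a - 2)*(a - 4)
(4) = (w - 5)*(w^2 - 5*w + 6) = (w - 5)*(w - 3)*(w - 2)
(5) = (b + 2)*(b - 1)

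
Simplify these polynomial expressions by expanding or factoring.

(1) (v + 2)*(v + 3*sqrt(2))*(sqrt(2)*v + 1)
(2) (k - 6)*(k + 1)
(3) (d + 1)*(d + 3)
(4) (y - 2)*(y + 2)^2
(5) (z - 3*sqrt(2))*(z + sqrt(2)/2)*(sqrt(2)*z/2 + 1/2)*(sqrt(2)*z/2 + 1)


(1) = sqrt(2)*v^3 + 2*sqrt(2)*v^2 + 7*v^2 + 3*sqrt(2)*v + 14*v + 6*sqrt(2)
(2) = k^2 - 5*k - 6
(3) = d^2 + 4*d + 3
(4) = y^3 + 2*y^2 - 4*y - 8
(5) = z^4/2 - sqrt(2)*z^3/2 - 19*z^2/4 - 7*sqrt(2)*z/2 - 3/2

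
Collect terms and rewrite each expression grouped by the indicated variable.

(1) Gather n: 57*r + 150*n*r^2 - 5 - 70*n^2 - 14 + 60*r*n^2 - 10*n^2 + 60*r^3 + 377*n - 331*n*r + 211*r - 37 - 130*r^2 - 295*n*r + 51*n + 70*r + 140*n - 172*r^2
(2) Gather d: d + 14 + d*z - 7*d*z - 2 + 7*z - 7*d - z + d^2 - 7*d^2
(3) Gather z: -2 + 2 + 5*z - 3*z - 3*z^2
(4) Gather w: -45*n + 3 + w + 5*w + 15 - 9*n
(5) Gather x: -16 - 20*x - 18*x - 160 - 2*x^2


(1) = n^2*(60*r - 80) + n*(150*r^2 - 626*r + 568) + 60*r^3 - 302*r^2 + 338*r - 56
(2) = -6*d^2 + d*(-6*z - 6) + 6*z + 12
(3) = -3*z^2 + 2*z
(4) = -54*n + 6*w + 18
(5) = -2*x^2 - 38*x - 176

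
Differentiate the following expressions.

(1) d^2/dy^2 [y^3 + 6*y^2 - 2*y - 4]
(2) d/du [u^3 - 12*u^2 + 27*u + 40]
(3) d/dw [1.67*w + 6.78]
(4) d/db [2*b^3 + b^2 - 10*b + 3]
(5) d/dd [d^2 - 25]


(1) = 6*y + 12
(2) = 3*u^2 - 24*u + 27
(3) = 1.67000000000000
(4) = 6*b^2 + 2*b - 10
(5) = 2*d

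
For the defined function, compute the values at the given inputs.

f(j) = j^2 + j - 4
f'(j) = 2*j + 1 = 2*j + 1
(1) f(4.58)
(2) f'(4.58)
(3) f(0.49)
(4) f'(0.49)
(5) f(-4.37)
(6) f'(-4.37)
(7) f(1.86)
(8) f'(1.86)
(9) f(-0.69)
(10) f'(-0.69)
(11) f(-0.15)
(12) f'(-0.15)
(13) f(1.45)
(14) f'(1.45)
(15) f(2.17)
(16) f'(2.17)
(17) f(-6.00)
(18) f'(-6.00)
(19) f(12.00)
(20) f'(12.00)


(1) = 21.56
(2) = 10.16
(3) = -3.27
(4) = 1.98
(5) = 10.73
(6) = -7.74
(7) = 1.32
(8) = 4.72
(9) = -4.21
(10) = -0.38
(11) = -4.13
(12) = 0.70
(13) = -0.45
(14) = 3.90
(15) = 2.88
(16) = 5.34
(17) = 26.00
(18) = -11.00
(19) = 152.00
(20) = 25.00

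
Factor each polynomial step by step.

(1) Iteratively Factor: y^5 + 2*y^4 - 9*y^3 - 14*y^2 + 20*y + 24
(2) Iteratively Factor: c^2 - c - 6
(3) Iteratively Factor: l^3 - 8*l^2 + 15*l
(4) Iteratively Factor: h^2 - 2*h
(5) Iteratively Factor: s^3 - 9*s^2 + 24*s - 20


(1) = (y - 2)*(y^4 + 4*y^3 - y^2 - 16*y - 12) = (y - 2)*(y + 2)*(y^3 + 2*y^2 - 5*y - 6) = (y - 2)*(y + 1)*(y + 2)*(y^2 + y - 6) = (y - 2)*(y + 1)*(y + 2)*(y + 3)*(y - 2)
(2) = (c + 2)*(c - 3)
(3) = (l)*(l^2 - 8*l + 15) = l*(l - 3)*(l - 5)
(4) = (h)*(h - 2)
(5) = (s - 2)*(s^2 - 7*s + 10) = (s - 2)^2*(s - 5)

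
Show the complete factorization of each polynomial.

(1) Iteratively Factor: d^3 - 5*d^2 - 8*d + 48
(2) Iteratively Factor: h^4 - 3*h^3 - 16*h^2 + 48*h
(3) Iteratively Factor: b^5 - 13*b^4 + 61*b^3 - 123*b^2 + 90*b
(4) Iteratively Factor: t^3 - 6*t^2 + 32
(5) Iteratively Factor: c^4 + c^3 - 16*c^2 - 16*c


(1) = (d - 4)*(d^2 - d - 12) = (d - 4)^2*(d + 3)
(2) = (h - 3)*(h^3 - 16*h) = (h - 3)*(h + 4)*(h^2 - 4*h) = (h - 4)*(h - 3)*(h + 4)*(h)
(3) = (b - 2)*(b^4 - 11*b^3 + 39*b^2 - 45*b) = b*(b - 2)*(b^3 - 11*b^2 + 39*b - 45) = b*(b - 3)*(b - 2)*(b^2 - 8*b + 15) = b*(b - 3)^2*(b - 2)*(b - 5)
(4) = (t - 4)*(t^2 - 2*t - 8) = (t - 4)^2*(t + 2)
(5) = (c - 4)*(c^3 + 5*c^2 + 4*c) = c*(c - 4)*(c^2 + 5*c + 4) = c*(c - 4)*(c + 1)*(c + 4)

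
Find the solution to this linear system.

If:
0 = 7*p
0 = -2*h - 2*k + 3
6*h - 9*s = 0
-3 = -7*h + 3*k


Then:
h = 3/4
k = 3/4
p = 0
s = 1/2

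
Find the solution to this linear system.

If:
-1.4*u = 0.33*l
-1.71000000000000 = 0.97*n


Then:
l = -4.24242424242424*u
n = -1.76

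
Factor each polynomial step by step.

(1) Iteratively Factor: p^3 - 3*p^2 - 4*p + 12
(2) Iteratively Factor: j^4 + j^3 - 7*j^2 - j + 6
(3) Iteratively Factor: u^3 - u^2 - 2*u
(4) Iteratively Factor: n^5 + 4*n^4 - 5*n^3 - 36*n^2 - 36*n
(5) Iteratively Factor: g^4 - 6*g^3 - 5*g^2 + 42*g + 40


(1) = (p + 2)*(p^2 - 5*p + 6) = (p - 2)*(p + 2)*(p - 3)
(2) = (j + 1)*(j^3 - 7*j + 6) = (j - 1)*(j + 1)*(j^2 + j - 6) = (j - 2)*(j - 1)*(j + 1)*(j + 3)
(3) = (u - 2)*(u^2 + u) = (u - 2)*(u + 1)*(u)
(4) = (n + 3)*(n^4 + n^3 - 8*n^2 - 12*n) = (n + 2)*(n + 3)*(n^3 - n^2 - 6*n) = (n + 2)^2*(n + 3)*(n^2 - 3*n) = n*(n + 2)^2*(n + 3)*(n - 3)
(5) = (g - 5)*(g^3 - g^2 - 10*g - 8) = (g - 5)*(g + 2)*(g^2 - 3*g - 4) = (g - 5)*(g - 4)*(g + 2)*(g + 1)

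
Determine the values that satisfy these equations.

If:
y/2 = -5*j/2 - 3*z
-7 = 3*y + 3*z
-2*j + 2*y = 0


Then:
No Solution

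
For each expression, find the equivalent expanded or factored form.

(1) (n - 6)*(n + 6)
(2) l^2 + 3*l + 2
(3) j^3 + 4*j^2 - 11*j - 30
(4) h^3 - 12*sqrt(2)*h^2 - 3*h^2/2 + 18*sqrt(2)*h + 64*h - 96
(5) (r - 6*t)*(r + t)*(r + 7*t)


(1) = n^2 - 36
(2) = (l + 1)*(l + 2)
(3) = (j - 3)*(j + 2)*(j + 5)
(4) = (h - 3/2)*(h - 8*sqrt(2))*(h - 4*sqrt(2))
(5) = r^3 + 2*r^2*t - 41*r*t^2 - 42*t^3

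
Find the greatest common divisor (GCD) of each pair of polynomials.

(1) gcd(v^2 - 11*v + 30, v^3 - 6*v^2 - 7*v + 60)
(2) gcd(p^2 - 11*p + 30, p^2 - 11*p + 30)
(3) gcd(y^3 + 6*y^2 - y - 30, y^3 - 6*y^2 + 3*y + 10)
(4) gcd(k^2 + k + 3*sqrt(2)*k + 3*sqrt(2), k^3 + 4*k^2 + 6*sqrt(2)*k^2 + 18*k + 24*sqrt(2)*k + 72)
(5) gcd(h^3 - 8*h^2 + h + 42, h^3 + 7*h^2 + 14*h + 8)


(1) = v - 5
(2) = gcd((p - 6)*(p - 5), (p - 6)*(p - 5)) = p^2 - 11*p + 30
(3) = gcd((y - 2)*(y + 3)*(y + 5), (y - 5)*(y - 2)*(y + 1)) = y - 2
(4) = k + 3*sqrt(2)
(5) = gcd((h - 7)*(h - 3)*(h + 2), (h + 1)*(h + 2)*(h + 4)) = h + 2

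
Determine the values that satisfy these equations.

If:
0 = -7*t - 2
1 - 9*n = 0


Then:
n = 1/9
t = -2/7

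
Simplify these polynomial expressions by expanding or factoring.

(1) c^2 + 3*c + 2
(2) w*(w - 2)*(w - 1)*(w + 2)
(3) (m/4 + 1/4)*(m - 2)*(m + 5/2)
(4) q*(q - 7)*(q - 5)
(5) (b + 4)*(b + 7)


(1) = (c + 1)*(c + 2)
(2) = w^4 - w^3 - 4*w^2 + 4*w
(3) = m^3/4 + 3*m^2/8 - 9*m/8 - 5/4
(4) = q^3 - 12*q^2 + 35*q
(5) = b^2 + 11*b + 28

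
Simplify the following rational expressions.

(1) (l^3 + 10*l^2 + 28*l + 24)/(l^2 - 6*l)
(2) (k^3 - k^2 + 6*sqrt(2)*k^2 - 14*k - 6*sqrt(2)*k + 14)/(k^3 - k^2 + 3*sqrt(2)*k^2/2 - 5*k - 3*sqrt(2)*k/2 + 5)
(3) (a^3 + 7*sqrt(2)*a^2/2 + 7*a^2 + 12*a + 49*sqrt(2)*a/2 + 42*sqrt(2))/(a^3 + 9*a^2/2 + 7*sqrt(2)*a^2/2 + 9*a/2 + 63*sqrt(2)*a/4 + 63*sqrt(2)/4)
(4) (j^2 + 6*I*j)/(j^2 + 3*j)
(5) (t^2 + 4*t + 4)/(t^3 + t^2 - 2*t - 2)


(1) = (l^3 + 10*l^2 + 28*l + 24)/(l^2 - 6*l)
(2) = (2*k + 14*sqrt(2))/(2*k + 5*sqrt(2))
(3) = (8*a + 32)/(8*a + 12)
(4) = (j + 6*I)/(j + 3)
(5) = (t^2 + 4*t + 4)/(t^3 + t^2 - 2*t - 2)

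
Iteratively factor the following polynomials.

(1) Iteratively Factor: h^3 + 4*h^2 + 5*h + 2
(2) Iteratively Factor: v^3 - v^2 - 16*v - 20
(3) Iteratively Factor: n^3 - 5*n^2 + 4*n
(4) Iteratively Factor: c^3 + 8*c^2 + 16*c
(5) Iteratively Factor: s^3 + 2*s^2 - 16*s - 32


(1) = (h + 1)*(h^2 + 3*h + 2) = (h + 1)^2*(h + 2)
(2) = (v + 2)*(v^2 - 3*v - 10) = (v + 2)^2*(v - 5)
(3) = (n - 4)*(n^2 - n) = n*(n - 4)*(n - 1)
(4) = (c + 4)*(c^2 + 4*c) = (c + 4)^2*(c)
(5) = (s - 4)*(s^2 + 6*s + 8) = (s - 4)*(s + 2)*(s + 4)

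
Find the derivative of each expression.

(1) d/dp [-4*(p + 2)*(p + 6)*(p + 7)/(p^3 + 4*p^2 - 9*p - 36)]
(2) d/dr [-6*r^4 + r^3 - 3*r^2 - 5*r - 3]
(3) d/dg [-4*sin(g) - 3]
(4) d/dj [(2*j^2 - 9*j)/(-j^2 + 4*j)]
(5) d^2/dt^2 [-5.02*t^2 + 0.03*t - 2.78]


(1) = 4*(11*p^4 + 154*p^3 + 767*p^2 + 1752*p + 1692)/(p^6 + 8*p^5 - 2*p^4 - 144*p^3 - 207*p^2 + 648*p + 1296)
(2) = -24*r^3 + 3*r^2 - 6*r - 5
(3) = -4*cos(g)
(4) = -1/(j^2 - 8*j + 16)
(5) = -10.0400000000000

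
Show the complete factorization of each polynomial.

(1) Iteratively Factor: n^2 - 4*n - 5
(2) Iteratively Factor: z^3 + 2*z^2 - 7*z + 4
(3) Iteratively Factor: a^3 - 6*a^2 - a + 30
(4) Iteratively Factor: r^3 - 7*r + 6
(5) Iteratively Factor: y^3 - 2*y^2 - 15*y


(1) = (n + 1)*(n - 5)
(2) = (z - 1)*(z^2 + 3*z - 4) = (z - 1)*(z + 4)*(z - 1)
(3) = (a - 3)*(a^2 - 3*a - 10) = (a - 5)*(a - 3)*(a + 2)
(4) = (r - 2)*(r^2 + 2*r - 3) = (r - 2)*(r + 3)*(r - 1)
(5) = (y - 5)*(y^2 + 3*y) = (y - 5)*(y + 3)*(y)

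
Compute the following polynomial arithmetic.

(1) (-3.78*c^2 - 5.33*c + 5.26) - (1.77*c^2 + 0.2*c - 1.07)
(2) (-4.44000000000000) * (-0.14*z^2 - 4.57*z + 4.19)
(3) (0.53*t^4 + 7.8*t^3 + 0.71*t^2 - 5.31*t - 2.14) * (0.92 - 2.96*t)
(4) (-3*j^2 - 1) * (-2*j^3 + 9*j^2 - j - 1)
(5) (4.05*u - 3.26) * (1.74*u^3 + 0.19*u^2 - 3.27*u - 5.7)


(1) = -5.55*c^2 - 5.53*c + 6.33
(2) = 0.6216*z^2 + 20.2908*z - 18.6036
(3) = -1.5688*t^5 - 22.6004*t^4 + 5.0744*t^3 + 16.3708*t^2 + 1.4492*t - 1.9688
(4) = 6*j^5 - 27*j^4 + 5*j^3 - 6*j^2 + j + 1
(5) = 7.047*u^4 - 4.9029*u^3 - 13.8629*u^2 - 12.4248*u + 18.582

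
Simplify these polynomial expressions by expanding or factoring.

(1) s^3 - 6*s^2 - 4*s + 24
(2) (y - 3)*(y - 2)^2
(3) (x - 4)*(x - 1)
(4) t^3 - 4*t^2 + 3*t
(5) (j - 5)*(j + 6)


(1) = (s - 6)*(s - 2)*(s + 2)
(2) = y^3 - 7*y^2 + 16*y - 12
(3) = x^2 - 5*x + 4
(4) = t*(t - 3)*(t - 1)
(5) = j^2 + j - 30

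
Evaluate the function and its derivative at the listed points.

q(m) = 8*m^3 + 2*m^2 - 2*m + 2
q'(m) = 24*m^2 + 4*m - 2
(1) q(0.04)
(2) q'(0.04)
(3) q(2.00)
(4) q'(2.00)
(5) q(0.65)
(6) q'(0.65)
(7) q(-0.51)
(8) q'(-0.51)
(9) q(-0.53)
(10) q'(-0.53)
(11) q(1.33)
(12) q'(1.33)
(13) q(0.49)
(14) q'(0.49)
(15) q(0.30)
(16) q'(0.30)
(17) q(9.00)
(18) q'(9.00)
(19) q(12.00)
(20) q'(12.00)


(1) = 1.92
(2) = -1.80
(3) = 70.00
(4) = 102.00
(5) = 3.74
(6) = 10.74
(7) = 2.48
(8) = 2.20
(9) = 2.43
(10) = 2.62
(11) = 21.70
(12) = 45.77
(13) = 2.44
(14) = 5.72
(15) = 1.80
(16) = 1.36
(17) = 5978.00
(18) = 1978.00
(19) = 14090.00
(20) = 3502.00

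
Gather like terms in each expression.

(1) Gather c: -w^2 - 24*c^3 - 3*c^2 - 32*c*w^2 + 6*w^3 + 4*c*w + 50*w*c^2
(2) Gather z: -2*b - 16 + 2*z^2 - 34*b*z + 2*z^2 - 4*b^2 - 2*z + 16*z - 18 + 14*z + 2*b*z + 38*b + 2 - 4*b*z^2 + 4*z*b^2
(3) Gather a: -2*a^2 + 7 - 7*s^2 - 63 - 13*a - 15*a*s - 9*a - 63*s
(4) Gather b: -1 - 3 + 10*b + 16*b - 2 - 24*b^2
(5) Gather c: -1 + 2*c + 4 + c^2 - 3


(1) = -24*c^3 + c^2*(50*w - 3) + c*(-32*w^2 + 4*w) + 6*w^3 - w^2
(2) = -4*b^2 + 36*b + z^2*(4 - 4*b) + z*(4*b^2 - 32*b + 28) - 32
(3) = -2*a^2 + a*(-15*s - 22) - 7*s^2 - 63*s - 56
(4) = -24*b^2 + 26*b - 6
(5) = c^2 + 2*c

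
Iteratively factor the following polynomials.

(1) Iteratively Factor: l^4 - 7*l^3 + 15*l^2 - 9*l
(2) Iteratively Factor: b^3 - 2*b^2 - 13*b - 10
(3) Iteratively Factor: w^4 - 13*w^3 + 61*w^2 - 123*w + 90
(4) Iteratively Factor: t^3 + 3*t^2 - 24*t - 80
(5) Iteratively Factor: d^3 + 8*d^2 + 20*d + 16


(1) = (l - 3)*(l^3 - 4*l^2 + 3*l) = (l - 3)*(l - 1)*(l^2 - 3*l) = l*(l - 3)*(l - 1)*(l - 3)
(2) = (b + 2)*(b^2 - 4*b - 5) = (b - 5)*(b + 2)*(b + 1)
(3) = (w - 3)*(w^3 - 10*w^2 + 31*w - 30) = (w - 3)^2*(w^2 - 7*w + 10) = (w - 5)*(w - 3)^2*(w - 2)
(4) = (t - 5)*(t^2 + 8*t + 16) = (t - 5)*(t + 4)*(t + 4)
(5) = (d + 2)*(d^2 + 6*d + 8) = (d + 2)^2*(d + 4)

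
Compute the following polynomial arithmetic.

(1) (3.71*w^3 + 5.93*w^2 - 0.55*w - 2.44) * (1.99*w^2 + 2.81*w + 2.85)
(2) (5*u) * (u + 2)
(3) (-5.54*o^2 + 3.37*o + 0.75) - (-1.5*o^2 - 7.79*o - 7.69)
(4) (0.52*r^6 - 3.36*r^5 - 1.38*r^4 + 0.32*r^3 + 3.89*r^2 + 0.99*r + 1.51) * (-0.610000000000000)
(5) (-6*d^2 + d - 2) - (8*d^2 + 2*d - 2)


(1) = 7.3829*w^5 + 22.2258*w^4 + 26.1423*w^3 + 10.4994*w^2 - 8.4239*w - 6.954
(2) = 5*u^2 + 10*u
(3) = -4.04*o^2 + 11.16*o + 8.44
(4) = -0.3172*r^6 + 2.0496*r^5 + 0.8418*r^4 - 0.1952*r^3 - 2.3729*r^2 - 0.6039*r - 0.9211
(5) = -14*d^2 - d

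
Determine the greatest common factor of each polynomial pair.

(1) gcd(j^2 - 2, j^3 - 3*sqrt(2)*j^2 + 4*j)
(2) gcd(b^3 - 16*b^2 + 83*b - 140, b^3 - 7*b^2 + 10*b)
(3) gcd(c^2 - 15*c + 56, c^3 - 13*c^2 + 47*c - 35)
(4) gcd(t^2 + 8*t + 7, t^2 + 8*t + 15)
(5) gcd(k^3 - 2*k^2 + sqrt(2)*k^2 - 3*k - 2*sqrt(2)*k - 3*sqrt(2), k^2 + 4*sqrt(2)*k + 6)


(1) = gcd((j - sqrt(2))*(j + sqrt(2)), j*(j - 2*sqrt(2))*(j - sqrt(2))) = j - sqrt(2)
(2) = b - 5
(3) = c - 7
(4) = gcd((t + 1)*(t + 7), (t + 3)*(t + 5)) = 1
(5) = gcd((k - 3)*(k + 1)*(k + sqrt(2)), (k + sqrt(2))*(k + 3*sqrt(2))) = k + sqrt(2)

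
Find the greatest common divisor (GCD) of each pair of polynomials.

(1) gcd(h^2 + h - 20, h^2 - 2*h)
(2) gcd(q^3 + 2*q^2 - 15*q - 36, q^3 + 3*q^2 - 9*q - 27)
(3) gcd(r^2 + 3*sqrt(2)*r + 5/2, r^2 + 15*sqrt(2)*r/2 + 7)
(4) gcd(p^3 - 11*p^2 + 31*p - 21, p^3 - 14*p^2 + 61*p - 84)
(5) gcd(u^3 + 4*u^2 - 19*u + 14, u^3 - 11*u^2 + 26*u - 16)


(1) = 1
(2) = q^2 + 6*q + 9
(3) = r + sqrt(2)/2
(4) = p^2 - 10*p + 21
(5) = u^2 - 3*u + 2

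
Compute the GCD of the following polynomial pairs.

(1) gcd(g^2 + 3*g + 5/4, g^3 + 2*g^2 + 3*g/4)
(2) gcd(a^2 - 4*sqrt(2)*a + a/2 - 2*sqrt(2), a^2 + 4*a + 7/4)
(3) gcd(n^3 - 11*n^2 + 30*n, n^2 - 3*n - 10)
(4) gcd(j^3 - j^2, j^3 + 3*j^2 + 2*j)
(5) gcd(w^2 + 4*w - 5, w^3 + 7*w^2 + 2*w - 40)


(1) = gcd((g + 1/2)*(g + 5/2), g*(g + 1/2)*(g + 3/2)) = g + 1/2
(2) = gcd((a + 1/2)*(a - 4*sqrt(2)), (a + 1/2)*(a + 7/2)) = a + 1/2
(3) = n - 5
(4) = j
(5) = gcd((w - 1)*(w + 5), (w - 2)*(w + 4)*(w + 5)) = w + 5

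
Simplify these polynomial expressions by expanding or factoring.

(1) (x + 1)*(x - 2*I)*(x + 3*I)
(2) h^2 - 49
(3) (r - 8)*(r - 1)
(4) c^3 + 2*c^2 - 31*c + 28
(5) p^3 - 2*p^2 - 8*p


(1) = x^3 + x^2 + I*x^2 + 6*x + I*x + 6
(2) = (h - 7)*(h + 7)
(3) = r^2 - 9*r + 8
(4) = (c - 4)*(c - 1)*(c + 7)
(5) = p*(p - 4)*(p + 2)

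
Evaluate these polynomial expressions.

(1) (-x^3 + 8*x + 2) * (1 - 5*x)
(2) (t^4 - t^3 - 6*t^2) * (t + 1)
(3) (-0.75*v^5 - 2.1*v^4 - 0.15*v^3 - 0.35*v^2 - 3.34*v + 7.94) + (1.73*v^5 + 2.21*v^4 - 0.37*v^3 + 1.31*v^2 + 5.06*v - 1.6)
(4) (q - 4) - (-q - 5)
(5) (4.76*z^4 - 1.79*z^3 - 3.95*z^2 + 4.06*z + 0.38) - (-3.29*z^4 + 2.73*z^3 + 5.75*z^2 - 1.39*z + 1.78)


(1) = 5*x^4 - x^3 - 40*x^2 - 2*x + 2
(2) = t^5 - 7*t^3 - 6*t^2
(3) = 0.98*v^5 + 0.11*v^4 - 0.52*v^3 + 0.96*v^2 + 1.72*v + 6.34
(4) = 2*q + 1
(5) = 8.05*z^4 - 4.52*z^3 - 9.7*z^2 + 5.45*z - 1.4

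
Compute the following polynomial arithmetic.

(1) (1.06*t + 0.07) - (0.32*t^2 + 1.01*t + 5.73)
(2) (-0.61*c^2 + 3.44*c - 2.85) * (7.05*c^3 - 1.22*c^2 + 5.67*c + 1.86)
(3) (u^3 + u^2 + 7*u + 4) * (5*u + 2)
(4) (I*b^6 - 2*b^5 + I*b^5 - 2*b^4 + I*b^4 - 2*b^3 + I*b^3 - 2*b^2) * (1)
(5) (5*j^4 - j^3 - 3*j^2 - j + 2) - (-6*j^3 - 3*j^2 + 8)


(1) = -0.32*t^2 + 0.05*t - 5.66
(2) = -4.3005*c^5 + 24.9962*c^4 - 27.748*c^3 + 21.8472*c^2 - 9.7611*c - 5.301
(3) = 5*u^4 + 7*u^3 + 37*u^2 + 34*u + 8
(4) = I*b^6 - 2*b^5 + I*b^5 - 2*b^4 + I*b^4 - 2*b^3 + I*b^3 - 2*b^2
(5) = 5*j^4 + 5*j^3 - j - 6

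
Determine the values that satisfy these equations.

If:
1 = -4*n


Then:
n = -1/4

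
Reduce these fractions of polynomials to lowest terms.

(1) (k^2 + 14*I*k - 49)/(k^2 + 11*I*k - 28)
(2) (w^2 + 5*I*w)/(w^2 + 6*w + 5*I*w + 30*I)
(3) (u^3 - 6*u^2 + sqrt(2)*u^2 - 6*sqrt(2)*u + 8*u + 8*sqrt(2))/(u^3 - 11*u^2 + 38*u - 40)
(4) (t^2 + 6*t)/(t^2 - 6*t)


(1) = (k + 7*I)/(k + 4*I)
(2) = w/(w + 6)
(3) = (u + sqrt(2))/(u - 5)
(4) = (t + 6)/(t - 6)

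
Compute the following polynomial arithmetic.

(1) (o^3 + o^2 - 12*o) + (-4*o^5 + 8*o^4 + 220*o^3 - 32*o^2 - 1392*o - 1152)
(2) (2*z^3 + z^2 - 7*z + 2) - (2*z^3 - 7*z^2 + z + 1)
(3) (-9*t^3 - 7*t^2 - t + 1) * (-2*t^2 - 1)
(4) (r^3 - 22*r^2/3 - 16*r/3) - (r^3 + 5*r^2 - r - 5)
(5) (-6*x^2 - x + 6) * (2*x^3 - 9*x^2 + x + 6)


(1) = -4*o^5 + 8*o^4 + 221*o^3 - 31*o^2 - 1404*o - 1152
(2) = 8*z^2 - 8*z + 1
(3) = 18*t^5 + 14*t^4 + 11*t^3 + 5*t^2 + t - 1
(4) = -37*r^2/3 - 13*r/3 + 5
(5) = -12*x^5 + 52*x^4 + 15*x^3 - 91*x^2 + 36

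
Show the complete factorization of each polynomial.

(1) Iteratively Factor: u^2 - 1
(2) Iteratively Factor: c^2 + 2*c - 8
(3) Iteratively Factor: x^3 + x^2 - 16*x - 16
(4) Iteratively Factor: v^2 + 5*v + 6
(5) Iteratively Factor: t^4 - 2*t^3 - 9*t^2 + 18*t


(1) = (u + 1)*(u - 1)
(2) = (c + 4)*(c - 2)
(3) = (x + 4)*(x^2 - 3*x - 4) = (x - 4)*(x + 4)*(x + 1)
(4) = (v + 2)*(v + 3)
(5) = (t - 3)*(t^3 + t^2 - 6*t) = t*(t - 3)*(t^2 + t - 6) = t*(t - 3)*(t - 2)*(t + 3)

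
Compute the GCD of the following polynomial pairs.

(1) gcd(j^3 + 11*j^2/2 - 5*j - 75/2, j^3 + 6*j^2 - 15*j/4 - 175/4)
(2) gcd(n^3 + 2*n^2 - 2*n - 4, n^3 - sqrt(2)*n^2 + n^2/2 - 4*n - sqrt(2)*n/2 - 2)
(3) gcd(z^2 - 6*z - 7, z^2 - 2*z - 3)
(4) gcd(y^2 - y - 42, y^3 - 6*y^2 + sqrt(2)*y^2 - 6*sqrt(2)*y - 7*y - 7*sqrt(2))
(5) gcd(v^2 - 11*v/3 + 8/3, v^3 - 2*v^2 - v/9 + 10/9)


(1) = gcd((j - 5/2)*(j + 3)*(j + 5), (j - 5/2)*(j + 7/2)*(j + 5)) = j^2 + 5*j/2 - 25/2
(2) = n + sqrt(2)
(3) = z + 1
(4) = gcd((y - 7)*(y + 6), (y - 7)*(y + 1)*(y + sqrt(2))) = y - 7
(5) = gcd((v - 8/3)*(v - 1), (v - 5/3)*(v - 1)*(v + 2/3)) = v - 1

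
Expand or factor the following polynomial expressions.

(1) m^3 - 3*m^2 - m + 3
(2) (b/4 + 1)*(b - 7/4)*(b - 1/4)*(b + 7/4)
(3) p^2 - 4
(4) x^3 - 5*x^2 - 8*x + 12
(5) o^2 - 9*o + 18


(1) = (m - 3)*(m - 1)*(m + 1)
(2) = b^4/4 + 15*b^3/16 - 65*b^2/64 - 735*b/256 + 49/64
(3) = (p - 2)*(p + 2)
(4) = (x - 6)*(x - 1)*(x + 2)
(5) = (o - 6)*(o - 3)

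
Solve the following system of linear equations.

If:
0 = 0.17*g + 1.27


Then:
g = -7.47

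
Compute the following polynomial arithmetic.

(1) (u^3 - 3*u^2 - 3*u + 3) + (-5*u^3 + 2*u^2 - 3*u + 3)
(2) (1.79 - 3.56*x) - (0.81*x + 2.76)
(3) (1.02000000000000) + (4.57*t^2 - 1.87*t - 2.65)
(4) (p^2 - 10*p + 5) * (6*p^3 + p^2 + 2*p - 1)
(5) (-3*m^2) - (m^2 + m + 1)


(1) = -4*u^3 - u^2 - 6*u + 6
(2) = -4.37*x - 0.97
(3) = 4.57*t^2 - 1.87*t - 1.63
(4) = 6*p^5 - 59*p^4 + 22*p^3 - 16*p^2 + 20*p - 5
(5) = -4*m^2 - m - 1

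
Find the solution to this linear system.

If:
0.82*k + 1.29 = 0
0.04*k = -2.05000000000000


Then:
No Solution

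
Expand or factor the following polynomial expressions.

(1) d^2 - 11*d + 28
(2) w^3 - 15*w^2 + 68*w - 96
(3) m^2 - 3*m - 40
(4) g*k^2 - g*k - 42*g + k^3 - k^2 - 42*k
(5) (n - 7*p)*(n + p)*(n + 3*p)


(1) = (d - 7)*(d - 4)
(2) = (w - 8)*(w - 4)*(w - 3)
(3) = (m - 8)*(m + 5)
(4) = (g + k)*(k - 7)*(k + 6)
(5) = n^3 - 3*n^2*p - 25*n*p^2 - 21*p^3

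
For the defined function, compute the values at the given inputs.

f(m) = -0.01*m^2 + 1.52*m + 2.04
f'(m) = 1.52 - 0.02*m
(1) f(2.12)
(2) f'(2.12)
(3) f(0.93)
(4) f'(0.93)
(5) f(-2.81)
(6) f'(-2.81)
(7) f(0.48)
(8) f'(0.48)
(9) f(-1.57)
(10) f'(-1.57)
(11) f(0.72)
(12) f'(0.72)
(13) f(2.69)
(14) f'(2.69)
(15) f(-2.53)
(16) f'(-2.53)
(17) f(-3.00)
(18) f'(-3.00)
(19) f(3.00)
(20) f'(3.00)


(1) = 5.22
(2) = 1.48
(3) = 3.44
(4) = 1.50
(5) = -2.31
(6) = 1.58
(7) = 2.77
(8) = 1.51
(9) = -0.37
(10) = 1.55
(11) = 3.13
(12) = 1.51
(13) = 6.06
(14) = 1.47
(15) = -1.87
(16) = 1.57
(17) = -2.61
(18) = 1.58
(19) = 6.51
(20) = 1.46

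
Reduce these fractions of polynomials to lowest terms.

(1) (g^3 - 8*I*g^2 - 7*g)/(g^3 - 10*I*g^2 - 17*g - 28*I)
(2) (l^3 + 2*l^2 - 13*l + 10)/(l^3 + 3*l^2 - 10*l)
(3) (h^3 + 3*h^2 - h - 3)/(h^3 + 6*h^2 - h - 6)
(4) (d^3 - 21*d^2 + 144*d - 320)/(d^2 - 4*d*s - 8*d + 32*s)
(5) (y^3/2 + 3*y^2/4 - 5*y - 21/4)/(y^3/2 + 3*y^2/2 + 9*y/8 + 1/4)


(1) = (g^2 - I*g)/(g^2 - 3*I*g + 4)
(2) = (l - 1)/l
(3) = (h + 3)/(h + 6)
(4) = (-d^2 + 13*d - 40)/(-d + 4*s)
(5) = (4*y^3 + 6*y^2 - 40*y - 42)/(4*y^3 + 12*y^2 + 9*y + 2)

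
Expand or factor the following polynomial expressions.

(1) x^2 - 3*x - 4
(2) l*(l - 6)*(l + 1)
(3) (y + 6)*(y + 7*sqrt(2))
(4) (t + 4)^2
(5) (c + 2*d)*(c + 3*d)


(1) = (x - 4)*(x + 1)
(2) = l^3 - 5*l^2 - 6*l
(3) = y^2 + 6*y + 7*sqrt(2)*y + 42*sqrt(2)
(4) = t^2 + 8*t + 16
(5) = c^2 + 5*c*d + 6*d^2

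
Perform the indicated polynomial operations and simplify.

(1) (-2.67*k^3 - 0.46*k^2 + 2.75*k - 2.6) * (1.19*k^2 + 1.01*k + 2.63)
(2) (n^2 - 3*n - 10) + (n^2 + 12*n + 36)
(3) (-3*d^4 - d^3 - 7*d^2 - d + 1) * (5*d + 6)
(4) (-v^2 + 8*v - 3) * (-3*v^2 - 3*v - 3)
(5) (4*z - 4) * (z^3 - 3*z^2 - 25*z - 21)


(1) = -3.1773*k^5 - 3.2441*k^4 - 4.2142*k^3 - 1.5263*k^2 + 4.6065*k - 6.838
(2) = 2*n^2 + 9*n + 26
(3) = -15*d^5 - 23*d^4 - 41*d^3 - 47*d^2 - d + 6
(4) = 3*v^4 - 21*v^3 - 12*v^2 - 15*v + 9
(5) = 4*z^4 - 16*z^3 - 88*z^2 + 16*z + 84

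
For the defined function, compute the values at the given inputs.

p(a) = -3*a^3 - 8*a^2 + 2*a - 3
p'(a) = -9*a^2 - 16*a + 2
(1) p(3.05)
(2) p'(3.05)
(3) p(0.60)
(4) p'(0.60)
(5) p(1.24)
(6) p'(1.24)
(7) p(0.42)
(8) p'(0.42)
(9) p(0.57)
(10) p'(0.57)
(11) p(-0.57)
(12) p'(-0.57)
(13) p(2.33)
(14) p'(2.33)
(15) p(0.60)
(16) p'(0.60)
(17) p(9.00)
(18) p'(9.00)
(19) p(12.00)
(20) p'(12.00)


(1) = -156.44
(2) = -130.52
(3) = -5.33
(4) = -10.84
(5) = -18.54
(6) = -31.68
(7) = -3.79
(8) = -6.31
(9) = -5.01
(10) = -10.04
(11) = -6.18
(12) = 8.20
(13) = -79.72
(14) = -84.14
(15) = -5.33
(16) = -10.84
(17) = -2820.00
(18) = -871.00
(19) = -6315.00
(20) = -1486.00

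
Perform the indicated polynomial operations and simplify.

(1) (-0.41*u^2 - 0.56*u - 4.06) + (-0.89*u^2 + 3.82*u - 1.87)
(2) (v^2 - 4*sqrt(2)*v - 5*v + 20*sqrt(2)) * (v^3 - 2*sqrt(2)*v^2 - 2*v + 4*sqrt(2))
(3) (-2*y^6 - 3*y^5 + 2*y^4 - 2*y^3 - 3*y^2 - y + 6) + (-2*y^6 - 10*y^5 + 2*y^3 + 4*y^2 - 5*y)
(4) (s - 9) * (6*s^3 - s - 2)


(1) = -1.3*u^2 + 3.26*u - 5.93
(2) = v^5 - 6*sqrt(2)*v^4 - 5*v^4 + 14*v^3 + 30*sqrt(2)*v^3 - 70*v^2 + 12*sqrt(2)*v^2 - 60*sqrt(2)*v - 32*v + 160
(3) = -4*y^6 - 13*y^5 + 2*y^4 + y^2 - 6*y + 6
(4) = 6*s^4 - 54*s^3 - s^2 + 7*s + 18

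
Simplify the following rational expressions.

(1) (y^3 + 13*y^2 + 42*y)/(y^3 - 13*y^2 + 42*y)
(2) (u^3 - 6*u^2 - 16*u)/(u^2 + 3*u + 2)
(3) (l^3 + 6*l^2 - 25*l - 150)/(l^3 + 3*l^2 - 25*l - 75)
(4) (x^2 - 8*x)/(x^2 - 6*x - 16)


(1) = (y^2 + 13*y + 42)/(y^2 - 13*y + 42)
(2) = (u^2 - 8*u)/(u + 1)
(3) = (l + 6)/(l + 3)
(4) = x/(x + 2)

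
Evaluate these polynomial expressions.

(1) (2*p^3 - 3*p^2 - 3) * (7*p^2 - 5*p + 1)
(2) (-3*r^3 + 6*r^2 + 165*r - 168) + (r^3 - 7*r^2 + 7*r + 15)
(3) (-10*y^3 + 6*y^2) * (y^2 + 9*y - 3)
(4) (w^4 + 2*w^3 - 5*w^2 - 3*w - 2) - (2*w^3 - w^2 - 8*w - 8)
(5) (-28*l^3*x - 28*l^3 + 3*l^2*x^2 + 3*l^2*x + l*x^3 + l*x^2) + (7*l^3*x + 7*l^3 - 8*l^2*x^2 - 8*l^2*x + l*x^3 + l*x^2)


(1) = 14*p^5 - 31*p^4 + 17*p^3 - 24*p^2 + 15*p - 3
(2) = -2*r^3 - r^2 + 172*r - 153
(3) = -10*y^5 - 84*y^4 + 84*y^3 - 18*y^2
(4) = w^4 - 4*w^2 + 5*w + 6
(5) = -21*l^3*x - 21*l^3 - 5*l^2*x^2 - 5*l^2*x + 2*l*x^3 + 2*l*x^2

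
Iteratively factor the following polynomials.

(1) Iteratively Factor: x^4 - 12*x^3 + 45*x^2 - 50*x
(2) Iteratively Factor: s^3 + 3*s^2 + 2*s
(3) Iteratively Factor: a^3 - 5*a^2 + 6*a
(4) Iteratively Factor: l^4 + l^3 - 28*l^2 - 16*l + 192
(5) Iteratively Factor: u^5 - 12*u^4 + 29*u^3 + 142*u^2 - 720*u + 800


(1) = (x - 2)*(x^3 - 10*x^2 + 25*x) = (x - 5)*(x - 2)*(x^2 - 5*x) = x*(x - 5)*(x - 2)*(x - 5)
(2) = (s)*(s^2 + 3*s + 2) = s*(s + 1)*(s + 2)
(3) = (a - 2)*(a^2 - 3*a) = a*(a - 2)*(a - 3)
(4) = (l - 4)*(l^3 + 5*l^2 - 8*l - 48) = (l - 4)*(l - 3)*(l^2 + 8*l + 16) = (l - 4)*(l - 3)*(l + 4)*(l + 4)
(5) = (u - 2)*(u^4 - 10*u^3 + 9*u^2 + 160*u - 400) = (u - 5)*(u - 2)*(u^3 - 5*u^2 - 16*u + 80) = (u - 5)*(u - 4)*(u - 2)*(u^2 - u - 20) = (u - 5)*(u - 4)*(u - 2)*(u + 4)*(u - 5)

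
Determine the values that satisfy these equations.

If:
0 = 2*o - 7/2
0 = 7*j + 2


Then:
j = -2/7
o = 7/4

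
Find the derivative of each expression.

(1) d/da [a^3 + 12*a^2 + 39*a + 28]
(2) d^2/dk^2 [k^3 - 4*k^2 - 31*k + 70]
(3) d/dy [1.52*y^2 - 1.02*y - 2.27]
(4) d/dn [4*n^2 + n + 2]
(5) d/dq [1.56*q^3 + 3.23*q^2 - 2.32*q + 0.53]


(1) = 3*a^2 + 24*a + 39
(2) = 6*k - 8
(3) = 3.04*y - 1.02
(4) = 8*n + 1
(5) = 4.68*q^2 + 6.46*q - 2.32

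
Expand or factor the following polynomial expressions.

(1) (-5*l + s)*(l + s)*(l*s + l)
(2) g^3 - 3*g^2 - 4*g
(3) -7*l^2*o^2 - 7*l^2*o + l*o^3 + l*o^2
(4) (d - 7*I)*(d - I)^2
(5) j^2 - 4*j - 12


(1) = -5*l^3*s - 5*l^3 - 4*l^2*s^2 - 4*l^2*s + l*s^3 + l*s^2
(2) = g*(g - 4)*(g + 1)
(3) = o*(-7*l + o)*(l*o + l)
(4) = d^3 - 9*I*d^2 - 15*d + 7*I
(5) = (j - 6)*(j + 2)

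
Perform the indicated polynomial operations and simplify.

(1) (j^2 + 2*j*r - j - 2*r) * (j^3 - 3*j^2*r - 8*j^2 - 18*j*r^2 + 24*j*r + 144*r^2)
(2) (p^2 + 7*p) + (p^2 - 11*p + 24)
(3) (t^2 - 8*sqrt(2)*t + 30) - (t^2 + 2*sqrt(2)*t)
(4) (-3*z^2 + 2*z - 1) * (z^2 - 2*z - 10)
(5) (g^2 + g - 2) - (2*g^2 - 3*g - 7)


(1) = j^5 - j^4*r - 9*j^4 - 24*j^3*r^2 + 9*j^3*r + 8*j^3 - 36*j^2*r^3 + 216*j^2*r^2 - 8*j^2*r + 324*j*r^3 - 192*j*r^2 - 288*r^3
(2) = 2*p^2 - 4*p + 24
(3) = -10*sqrt(2)*t + 30
(4) = -3*z^4 + 8*z^3 + 25*z^2 - 18*z + 10
(5) = -g^2 + 4*g + 5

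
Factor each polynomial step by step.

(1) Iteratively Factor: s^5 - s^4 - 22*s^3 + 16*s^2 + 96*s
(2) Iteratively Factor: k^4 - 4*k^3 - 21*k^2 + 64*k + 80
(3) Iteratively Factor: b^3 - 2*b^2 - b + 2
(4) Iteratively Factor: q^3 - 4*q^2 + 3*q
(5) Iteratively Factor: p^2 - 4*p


(1) = (s)*(s^4 - s^3 - 22*s^2 + 16*s + 96) = s*(s - 3)*(s^3 + 2*s^2 - 16*s - 32) = s*(s - 3)*(s + 2)*(s^2 - 16) = s*(s - 4)*(s - 3)*(s + 2)*(s + 4)
(2) = (k - 5)*(k^3 + k^2 - 16*k - 16) = (k - 5)*(k + 4)*(k^2 - 3*k - 4) = (k - 5)*(k + 1)*(k + 4)*(k - 4)
(3) = (b + 1)*(b^2 - 3*b + 2) = (b - 2)*(b + 1)*(b - 1)
(4) = (q - 1)*(q^2 - 3*q) = q*(q - 1)*(q - 3)
(5) = (p - 4)*(p)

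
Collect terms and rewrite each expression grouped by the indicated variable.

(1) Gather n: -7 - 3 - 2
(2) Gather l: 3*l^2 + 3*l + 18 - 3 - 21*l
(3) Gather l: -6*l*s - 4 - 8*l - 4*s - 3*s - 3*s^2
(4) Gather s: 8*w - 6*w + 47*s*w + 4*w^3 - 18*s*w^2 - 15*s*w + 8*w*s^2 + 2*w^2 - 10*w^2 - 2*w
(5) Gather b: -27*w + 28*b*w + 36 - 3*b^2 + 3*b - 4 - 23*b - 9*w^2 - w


(1) = -12
(2) = 3*l^2 - 18*l + 15
(3) = l*(-6*s - 8) - 3*s^2 - 7*s - 4
(4) = 8*s^2*w + s*(-18*w^2 + 32*w) + 4*w^3 - 8*w^2
(5) = -3*b^2 + b*(28*w - 20) - 9*w^2 - 28*w + 32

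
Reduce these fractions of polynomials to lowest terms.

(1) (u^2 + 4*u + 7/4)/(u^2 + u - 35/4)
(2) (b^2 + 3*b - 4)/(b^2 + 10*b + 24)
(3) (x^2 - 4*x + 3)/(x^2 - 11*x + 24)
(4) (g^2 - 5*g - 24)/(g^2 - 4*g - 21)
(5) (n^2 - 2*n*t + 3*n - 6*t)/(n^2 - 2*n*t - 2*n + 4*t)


(1) = (2*u + 1)/(2*u - 5)
(2) = (b - 1)/(b + 6)
(3) = (x - 1)/(x - 8)
(4) = (g - 8)/(g - 7)
(5) = (n + 3)/(n - 2)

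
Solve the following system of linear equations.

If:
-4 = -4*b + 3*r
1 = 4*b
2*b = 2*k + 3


Then:
b = 1/4
k = -5/4
r = -1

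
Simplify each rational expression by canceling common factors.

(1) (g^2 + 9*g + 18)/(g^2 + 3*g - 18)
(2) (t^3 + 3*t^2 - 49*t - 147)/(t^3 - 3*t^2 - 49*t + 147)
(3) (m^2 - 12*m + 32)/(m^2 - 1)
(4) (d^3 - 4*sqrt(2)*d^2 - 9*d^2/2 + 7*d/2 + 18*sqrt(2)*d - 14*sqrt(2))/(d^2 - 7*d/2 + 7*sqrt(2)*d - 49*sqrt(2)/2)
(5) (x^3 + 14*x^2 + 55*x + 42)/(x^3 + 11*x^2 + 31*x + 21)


(1) = (g + 3)/(g - 3)
(2) = (t + 3)/(t - 3)
(3) = (m^2 - 12*m + 32)/(m^2 - 1)
(4) = (4*d^2 + d*(-16*sqrt(2) - 4) + 16*sqrt(2))/(4*d + 28*sqrt(2))
(5) = (x + 6)/(x + 3)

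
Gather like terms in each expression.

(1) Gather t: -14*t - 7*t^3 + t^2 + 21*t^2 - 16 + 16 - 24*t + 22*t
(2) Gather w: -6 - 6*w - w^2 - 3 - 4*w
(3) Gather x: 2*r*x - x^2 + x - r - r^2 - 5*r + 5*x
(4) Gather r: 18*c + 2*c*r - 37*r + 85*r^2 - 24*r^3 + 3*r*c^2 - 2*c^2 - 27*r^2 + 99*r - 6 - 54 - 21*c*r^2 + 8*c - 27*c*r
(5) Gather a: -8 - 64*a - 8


(1) = -7*t^3 + 22*t^2 - 16*t
(2) = -w^2 - 10*w - 9
(3) = -r^2 - 6*r - x^2 + x*(2*r + 6)
(4) = -2*c^2 + 26*c - 24*r^3 + r^2*(58 - 21*c) + r*(3*c^2 - 25*c + 62) - 60
(5) = -64*a - 16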